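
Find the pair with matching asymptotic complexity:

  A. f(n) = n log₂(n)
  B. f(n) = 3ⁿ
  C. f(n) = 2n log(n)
A and C

Examining each function:
  A. n log₂(n) is O(n log n)
  B. 3ⁿ is O(3ⁿ)
  C. 2n log(n) is O(n log n)

Functions A and C both have the same complexity class.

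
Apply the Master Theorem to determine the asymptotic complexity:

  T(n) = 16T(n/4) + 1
Θ(n²)

Master Theorem: a = 16, b = 4, f(n) = 1.
Compute the critical exponent d = log₄(16) = 2.
Compare f(n) = Θ(1) against n^d:
  k = 0 < d = 2, so f(n) = O(n^(d-ε)) — Case 1.
  The recursion cost dominates: T(n) = Θ(n^d) = Θ(n²).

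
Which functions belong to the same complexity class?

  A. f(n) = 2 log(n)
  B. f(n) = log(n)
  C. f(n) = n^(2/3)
A and B

Examining each function:
  A. 2 log(n) is O(log n)
  B. log(n) is O(log n)
  C. n^(2/3) is O(n^(2/3))

Functions A and B both have the same complexity class.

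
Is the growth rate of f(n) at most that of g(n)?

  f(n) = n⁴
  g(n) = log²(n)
False

f(n) = n⁴ is O(n⁴), and g(n) = log²(n) is O(log² n).
Since O(n⁴) grows faster than O(log² n), f(n) = O(g(n)) is false.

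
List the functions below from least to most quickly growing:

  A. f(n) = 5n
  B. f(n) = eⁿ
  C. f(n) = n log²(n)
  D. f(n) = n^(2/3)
D < A < C < B

Comparing growth rates:
D = n^(2/3) is O(n^(2/3))
A = 5n is O(n)
C = n log²(n) is O(n log² n)
B = eⁿ is O(eⁿ)

Therefore, the order from slowest to fastest is: D < A < C < B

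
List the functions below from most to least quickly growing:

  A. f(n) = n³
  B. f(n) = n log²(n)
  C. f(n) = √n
A > B > C

Comparing growth rates:
A = n³ is O(n³)
B = n log²(n) is O(n log² n)
C = √n is O(√n)

Therefore, the order from fastest to slowest is: A > B > C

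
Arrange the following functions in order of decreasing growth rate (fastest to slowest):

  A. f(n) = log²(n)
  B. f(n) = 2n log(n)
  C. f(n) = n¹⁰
C > B > A

Comparing growth rates:
C = n¹⁰ is O(n¹⁰)
B = 2n log(n) is O(n log n)
A = log²(n) is O(log² n)

Therefore, the order from fastest to slowest is: C > B > A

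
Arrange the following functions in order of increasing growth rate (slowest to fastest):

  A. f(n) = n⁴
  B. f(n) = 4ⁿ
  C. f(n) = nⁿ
A < B < C

Comparing growth rates:
A = n⁴ is O(n⁴)
B = 4ⁿ is O(4ⁿ)
C = nⁿ is O(nⁿ)

Therefore, the order from slowest to fastest is: A < B < C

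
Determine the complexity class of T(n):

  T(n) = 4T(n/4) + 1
Θ(n)

Master Theorem: a = 4, b = 4, f(n) = 1.
Compute the critical exponent d = log₄(4) = 1.
Compare f(n) = Θ(1) against n^d:
  k = 0 < d = 1, so f(n) = O(n^(d-ε)) — Case 1.
  The recursion cost dominates: T(n) = Θ(n^d) = Θ(n).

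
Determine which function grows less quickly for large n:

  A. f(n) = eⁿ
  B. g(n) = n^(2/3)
B

f(n) = eⁿ is O(eⁿ), while g(n) = n^(2/3) is O(n^(2/3)).
Since O(n^(2/3)) grows slower than O(eⁿ), g(n) is dominated.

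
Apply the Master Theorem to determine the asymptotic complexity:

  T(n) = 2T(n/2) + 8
Θ(n)

Master Theorem: a = 2, b = 2, f(n) = 8.
Compute the critical exponent d = log₂(2) = 1.
Compare f(n) = Θ(1) against n^d:
  k = 0 < d = 1, so f(n) = O(n^(d-ε)) — Case 1.
  The recursion cost dominates: T(n) = Θ(n^d) = Θ(n).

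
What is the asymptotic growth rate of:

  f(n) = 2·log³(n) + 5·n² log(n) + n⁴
Θ(n⁴)

Order the terms by growth rate: 2·log³(n) ≺ 5·n² log(n) ≺ n⁴.
The fastest-growing term n⁴ dominates as n → ∞; dropping its constant factor gives Θ(n⁴).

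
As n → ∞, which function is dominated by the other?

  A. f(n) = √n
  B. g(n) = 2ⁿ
A

f(n) = √n is O(√n), while g(n) = 2ⁿ is O(2ⁿ).
Since O(√n) grows slower than O(2ⁿ), f(n) is dominated.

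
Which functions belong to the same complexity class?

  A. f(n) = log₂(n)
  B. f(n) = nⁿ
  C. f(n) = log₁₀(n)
A and C

Examining each function:
  A. log₂(n) is O(log n)
  B. nⁿ is O(nⁿ)
  C. log₁₀(n) is O(log n)

Functions A and C both have the same complexity class.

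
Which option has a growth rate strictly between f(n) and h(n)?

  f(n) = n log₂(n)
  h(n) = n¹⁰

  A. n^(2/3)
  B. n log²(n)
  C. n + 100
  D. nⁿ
B

We need g(n) with n log₂(n) = o(g(n)) and g(n) = o(n¹⁰), i.e. O(n log n) ≺ g ≺ O(n¹⁰).
Check each option:
  A. n^(2/3) — O(n^(2/3)) does not grow strictly faster than f(n)
  B. n log²(n) — O(n log² n) is strictly between O(n log n) and O(n¹⁰) ✓
  C. n + 100 — O(n) does not grow strictly faster than f(n)
  D. nⁿ — O(nⁿ) does not grow strictly slower than h(n)

Only option B (n log²(n)) lies strictly between.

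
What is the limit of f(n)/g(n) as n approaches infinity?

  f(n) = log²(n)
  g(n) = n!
0

Since log²(n) (O(log² n)) grows slower than n! (O(n!)),
the ratio f(n)/g(n) → 0 as n → ∞.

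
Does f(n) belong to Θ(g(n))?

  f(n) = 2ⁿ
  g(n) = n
False

f(n) = 2ⁿ is O(2ⁿ), and g(n) = n is O(n).
Since they have different growth rates, f(n) = Θ(g(n)) is false.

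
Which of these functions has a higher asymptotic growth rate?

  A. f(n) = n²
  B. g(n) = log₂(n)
A

f(n) = n² is O(n²), while g(n) = log₂(n) is O(log n).
Since O(n²) grows faster than O(log n), f(n) dominates.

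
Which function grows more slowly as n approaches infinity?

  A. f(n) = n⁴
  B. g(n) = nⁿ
A

f(n) = n⁴ is O(n⁴), while g(n) = nⁿ is O(nⁿ).
Since O(n⁴) grows slower than O(nⁿ), f(n) is dominated.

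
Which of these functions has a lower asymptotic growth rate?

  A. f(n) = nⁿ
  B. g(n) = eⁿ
B

f(n) = nⁿ is O(nⁿ), while g(n) = eⁿ is O(eⁿ).
Since O(eⁿ) grows slower than O(nⁿ), g(n) is dominated.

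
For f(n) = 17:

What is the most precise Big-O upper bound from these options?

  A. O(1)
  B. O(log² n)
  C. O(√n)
A

f(n) = 17 is O(1).
All listed options are valid Big-O bounds (upper bounds),
but O(1) is the tightest (smallest valid bound).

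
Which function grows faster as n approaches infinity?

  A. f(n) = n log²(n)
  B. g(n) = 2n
A

f(n) = n log²(n) is O(n log² n), while g(n) = 2n is O(n).
Since O(n log² n) grows faster than O(n), f(n) dominates.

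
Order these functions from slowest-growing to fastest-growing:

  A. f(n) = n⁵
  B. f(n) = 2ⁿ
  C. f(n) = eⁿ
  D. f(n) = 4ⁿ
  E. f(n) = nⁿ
A < B < C < D < E

Comparing growth rates:
A = n⁵ is O(n⁵)
B = 2ⁿ is O(2ⁿ)
C = eⁿ is O(eⁿ)
D = 4ⁿ is O(4ⁿ)
E = nⁿ is O(nⁿ)

Therefore, the order from slowest to fastest is: A < B < C < D < E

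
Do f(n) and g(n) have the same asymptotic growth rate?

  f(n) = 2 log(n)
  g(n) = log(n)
True

f(n) = 2 log(n) and g(n) = log(n) are both O(log n).
Since they have the same asymptotic growth rate, f(n) = Θ(g(n)) is true.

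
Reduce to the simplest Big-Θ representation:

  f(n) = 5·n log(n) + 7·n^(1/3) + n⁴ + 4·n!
Θ(n!)

Order the terms by growth rate: 7·n^(1/3) ≺ 5·n log(n) ≺ n⁴ ≺ 4·n!.
The fastest-growing term 4·n! dominates as n → ∞; dropping its constant factor gives Θ(n!).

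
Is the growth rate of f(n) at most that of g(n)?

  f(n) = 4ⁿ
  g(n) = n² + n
False

f(n) = 4ⁿ is O(4ⁿ), and g(n) = n² + n is O(n²).
Since O(4ⁿ) grows faster than O(n²), f(n) = O(g(n)) is false.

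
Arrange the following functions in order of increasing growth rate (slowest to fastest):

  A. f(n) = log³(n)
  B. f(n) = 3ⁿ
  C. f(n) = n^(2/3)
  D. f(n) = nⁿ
A < C < B < D

Comparing growth rates:
A = log³(n) is O(log³ n)
C = n^(2/3) is O(n^(2/3))
B = 3ⁿ is O(3ⁿ)
D = nⁿ is O(nⁿ)

Therefore, the order from slowest to fastest is: A < C < B < D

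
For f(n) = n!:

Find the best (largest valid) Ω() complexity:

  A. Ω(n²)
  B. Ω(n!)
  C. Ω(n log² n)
B

f(n) = n! is Ω(n!).
All listed options are valid Big-Ω bounds (lower bounds),
but Ω(n!) is the tightest (largest valid bound).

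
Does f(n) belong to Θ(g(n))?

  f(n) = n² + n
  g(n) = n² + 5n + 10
True

f(n) = n² + n and g(n) = n² + 5n + 10 are both O(n²).
Since they have the same asymptotic growth rate, f(n) = Θ(g(n)) is true.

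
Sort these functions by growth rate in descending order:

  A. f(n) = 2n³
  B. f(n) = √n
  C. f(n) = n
A > C > B

Comparing growth rates:
A = 2n³ is O(n³)
C = n is O(n)
B = √n is O(√n)

Therefore, the order from fastest to slowest is: A > C > B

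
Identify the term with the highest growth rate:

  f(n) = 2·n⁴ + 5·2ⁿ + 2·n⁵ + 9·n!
9·n!

Looking at each term:
  - 2·n⁴ is O(n⁴)
  - 5·2ⁿ is O(2ⁿ)
  - 2·n⁵ is O(n⁵)
  - 9·n! is O(n!)

The term 9·n! (O(n!)) grows fastest and dominates all others.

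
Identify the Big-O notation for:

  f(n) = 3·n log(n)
O(n log n)

The dominant term in 3·n log(n) is 3·n log(n), which is Θ(n log n).
Constants are absorbed, so the tightest bound is O(n log n).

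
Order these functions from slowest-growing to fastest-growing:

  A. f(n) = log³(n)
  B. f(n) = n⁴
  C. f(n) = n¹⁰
A < B < C

Comparing growth rates:
A = log³(n) is O(log³ n)
B = n⁴ is O(n⁴)
C = n¹⁰ is O(n¹⁰)

Therefore, the order from slowest to fastest is: A < B < C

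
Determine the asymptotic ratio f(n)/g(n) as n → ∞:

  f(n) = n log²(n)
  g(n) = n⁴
0

Since n log²(n) (O(n log² n)) grows slower than n⁴ (O(n⁴)),
the ratio f(n)/g(n) → 0 as n → ∞.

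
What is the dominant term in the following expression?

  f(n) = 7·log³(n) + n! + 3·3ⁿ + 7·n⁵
n!

Looking at each term:
  - 7·log³(n) is O(log³ n)
  - n! is O(n!)
  - 3·3ⁿ is O(3ⁿ)
  - 7·n⁵ is O(n⁵)

The term n! (O(n!)) grows fastest and dominates all others.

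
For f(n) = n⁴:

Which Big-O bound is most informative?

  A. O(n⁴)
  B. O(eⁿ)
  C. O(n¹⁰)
A

f(n) = n⁴ is O(n⁴).
All listed options are valid Big-O bounds (upper bounds),
but O(n⁴) is the tightest (smallest valid bound).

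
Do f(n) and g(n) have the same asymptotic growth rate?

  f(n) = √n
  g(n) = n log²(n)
False

f(n) = √n is O(√n), and g(n) = n log²(n) is O(n log² n).
Since they have different growth rates, f(n) = Θ(g(n)) is false.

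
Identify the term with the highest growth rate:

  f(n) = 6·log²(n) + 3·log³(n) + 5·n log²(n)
5·n log²(n)

Looking at each term:
  - 6·log²(n) is O(log² n)
  - 3·log³(n) is O(log³ n)
  - 5·n log²(n) is O(n log² n)

The term 5·n log²(n) (O(n log² n)) grows fastest and dominates all others.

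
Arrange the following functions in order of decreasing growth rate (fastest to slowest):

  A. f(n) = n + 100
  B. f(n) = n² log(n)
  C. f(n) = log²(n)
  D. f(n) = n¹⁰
D > B > A > C

Comparing growth rates:
D = n¹⁰ is O(n¹⁰)
B = n² log(n) is O(n² log n)
A = n + 100 is O(n)
C = log²(n) is O(log² n)

Therefore, the order from fastest to slowest is: D > B > A > C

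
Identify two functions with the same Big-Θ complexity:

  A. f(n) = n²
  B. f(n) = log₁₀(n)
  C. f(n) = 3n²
A and C

Examining each function:
  A. n² is O(n²)
  B. log₁₀(n) is O(log n)
  C. 3n² is O(n²)

Functions A and C both have the same complexity class.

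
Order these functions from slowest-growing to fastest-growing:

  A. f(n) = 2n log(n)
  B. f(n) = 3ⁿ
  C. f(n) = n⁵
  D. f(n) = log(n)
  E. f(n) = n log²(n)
D < A < E < C < B

Comparing growth rates:
D = log(n) is O(log n)
A = 2n log(n) is O(n log n)
E = n log²(n) is O(n log² n)
C = n⁵ is O(n⁵)
B = 3ⁿ is O(3ⁿ)

Therefore, the order from slowest to fastest is: D < A < E < C < B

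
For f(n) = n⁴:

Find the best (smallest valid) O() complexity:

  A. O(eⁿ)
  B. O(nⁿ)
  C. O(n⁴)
C

f(n) = n⁴ is O(n⁴).
All listed options are valid Big-O bounds (upper bounds),
but O(n⁴) is the tightest (smallest valid bound).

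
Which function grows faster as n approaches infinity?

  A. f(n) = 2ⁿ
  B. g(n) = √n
A

f(n) = 2ⁿ is O(2ⁿ), while g(n) = √n is O(√n).
Since O(2ⁿ) grows faster than O(√n), f(n) dominates.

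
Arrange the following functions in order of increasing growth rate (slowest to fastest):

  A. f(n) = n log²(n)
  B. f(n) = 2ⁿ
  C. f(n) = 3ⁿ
A < B < C

Comparing growth rates:
A = n log²(n) is O(n log² n)
B = 2ⁿ is O(2ⁿ)
C = 3ⁿ is O(3ⁿ)

Therefore, the order from slowest to fastest is: A < B < C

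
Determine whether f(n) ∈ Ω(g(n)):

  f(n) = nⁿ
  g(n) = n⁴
True

f(n) = nⁿ is O(nⁿ), and g(n) = n⁴ is O(n⁴).
Since O(nⁿ) grows at least as fast as O(n⁴), f(n) = Ω(g(n)) is true.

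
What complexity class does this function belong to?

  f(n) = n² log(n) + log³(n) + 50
O(n² log n)

The dominant term in n² log(n) + log³(n) + 50 is n² log(n), which is Θ(n² log n).
Lower-order terms (log³(n), 50) are asymptotically negligible.
Constants are absorbed, so the tightest bound is O(n² log n).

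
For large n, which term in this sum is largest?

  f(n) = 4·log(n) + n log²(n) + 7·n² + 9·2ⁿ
9·2ⁿ

Looking at each term:
  - 4·log(n) is O(log n)
  - n log²(n) is O(n log² n)
  - 7·n² is O(n²)
  - 9·2ⁿ is O(2ⁿ)

The term 9·2ⁿ (O(2ⁿ)) grows fastest and dominates all others.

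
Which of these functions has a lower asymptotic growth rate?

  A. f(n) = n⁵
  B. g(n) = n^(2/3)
B

f(n) = n⁵ is O(n⁵), while g(n) = n^(2/3) is O(n^(2/3)).
Since O(n^(2/3)) grows slower than O(n⁵), g(n) is dominated.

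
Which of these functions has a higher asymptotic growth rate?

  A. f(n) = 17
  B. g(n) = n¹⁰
B

f(n) = 17 is O(1), while g(n) = n¹⁰ is O(n¹⁰).
Since O(n¹⁰) grows faster than O(1), g(n) dominates.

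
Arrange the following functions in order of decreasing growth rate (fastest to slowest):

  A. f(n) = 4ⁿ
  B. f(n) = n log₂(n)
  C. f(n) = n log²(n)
A > C > B

Comparing growth rates:
A = 4ⁿ is O(4ⁿ)
C = n log²(n) is O(n log² n)
B = n log₂(n) is O(n log n)

Therefore, the order from fastest to slowest is: A > C > B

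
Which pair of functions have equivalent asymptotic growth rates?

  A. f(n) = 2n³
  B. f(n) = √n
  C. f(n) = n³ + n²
A and C

Examining each function:
  A. 2n³ is O(n³)
  B. √n is O(√n)
  C. n³ + n² is O(n³)

Functions A and C both have the same complexity class.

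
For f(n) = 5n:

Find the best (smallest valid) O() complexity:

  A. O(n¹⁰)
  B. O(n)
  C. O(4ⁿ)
B

f(n) = 5n is O(n).
All listed options are valid Big-O bounds (upper bounds),
but O(n) is the tightest (smallest valid bound).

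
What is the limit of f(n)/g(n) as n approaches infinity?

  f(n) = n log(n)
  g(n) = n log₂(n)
log(2)

Since n log(n) and n log₂(n) have the same growth rate (O(n log n)),
the ratio converges to a constant: log(2).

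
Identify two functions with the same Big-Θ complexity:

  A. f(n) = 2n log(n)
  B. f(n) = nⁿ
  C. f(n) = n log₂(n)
A and C

Examining each function:
  A. 2n log(n) is O(n log n)
  B. nⁿ is O(nⁿ)
  C. n log₂(n) is O(n log n)

Functions A and C both have the same complexity class.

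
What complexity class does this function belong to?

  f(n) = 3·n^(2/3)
O(n^(2/3))

The dominant term in 3·n^(2/3) is 3·n^(2/3), which is Θ(n^(2/3)).
Constants are absorbed, so the tightest bound is O(n^(2/3)).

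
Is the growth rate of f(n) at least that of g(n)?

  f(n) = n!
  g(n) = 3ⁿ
True

f(n) = n! is O(n!), and g(n) = 3ⁿ is O(3ⁿ).
Since O(n!) grows at least as fast as O(3ⁿ), f(n) = Ω(g(n)) is true.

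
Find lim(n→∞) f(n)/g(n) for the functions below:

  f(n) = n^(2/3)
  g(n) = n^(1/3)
∞

Since n^(2/3) (O(n^(2/3))) grows faster than n^(1/3) (O(n^(1/3))),
the ratio f(n)/g(n) → ∞ as n → ∞.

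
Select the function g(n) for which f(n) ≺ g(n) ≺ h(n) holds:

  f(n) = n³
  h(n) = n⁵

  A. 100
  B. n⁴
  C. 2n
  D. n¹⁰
B

We need g(n) with n³ = o(g(n)) and g(n) = o(n⁵), i.e. O(n³) ≺ g ≺ O(n⁵).
Check each option:
  A. 100 — O(1) does not grow strictly faster than f(n)
  B. n⁴ — O(n⁴) is strictly between O(n³) and O(n⁵) ✓
  C. 2n — O(n) does not grow strictly faster than f(n)
  D. n¹⁰ — O(n¹⁰) does not grow strictly slower than h(n)

Only option B (n⁴) lies strictly between.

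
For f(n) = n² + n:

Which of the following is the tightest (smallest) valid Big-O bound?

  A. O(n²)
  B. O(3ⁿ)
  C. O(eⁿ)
A

f(n) = n² + n is O(n²).
All listed options are valid Big-O bounds (upper bounds),
but O(n²) is the tightest (smallest valid bound).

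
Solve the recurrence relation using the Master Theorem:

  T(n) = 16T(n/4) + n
Θ(n²)

Master Theorem: a = 16, b = 4, f(n) = n.
Compute the critical exponent d = log₄(16) = 2.
Compare f(n) = Θ(n) against n^d:
  k = 1 < d = 2, so f(n) = O(n^(d-ε)) — Case 1.
  The recursion cost dominates: T(n) = Θ(n^d) = Θ(n²).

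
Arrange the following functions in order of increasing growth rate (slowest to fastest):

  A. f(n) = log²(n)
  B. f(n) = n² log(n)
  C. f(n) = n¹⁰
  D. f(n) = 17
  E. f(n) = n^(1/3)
D < A < E < B < C

Comparing growth rates:
D = 17 is O(1)
A = log²(n) is O(log² n)
E = n^(1/3) is O(n^(1/3))
B = n² log(n) is O(n² log n)
C = n¹⁰ is O(n¹⁰)

Therefore, the order from slowest to fastest is: D < A < E < B < C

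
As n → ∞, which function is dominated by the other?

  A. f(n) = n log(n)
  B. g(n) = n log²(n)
A

f(n) = n log(n) is O(n log n), while g(n) = n log²(n) is O(n log² n).
Since O(n log n) grows slower than O(n log² n), f(n) is dominated.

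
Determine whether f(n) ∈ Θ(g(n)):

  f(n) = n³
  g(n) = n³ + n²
True

f(n) = n³ and g(n) = n³ + n² are both O(n³).
Since they have the same asymptotic growth rate, f(n) = Θ(g(n)) is true.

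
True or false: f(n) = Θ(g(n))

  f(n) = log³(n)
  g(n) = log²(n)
False

f(n) = log³(n) is O(log³ n), and g(n) = log²(n) is O(log² n).
Since they have different growth rates, f(n) = Θ(g(n)) is false.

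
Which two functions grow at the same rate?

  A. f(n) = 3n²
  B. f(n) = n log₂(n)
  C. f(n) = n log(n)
B and C

Examining each function:
  A. 3n² is O(n²)
  B. n log₂(n) is O(n log n)
  C. n log(n) is O(n log n)

Functions B and C both have the same complexity class.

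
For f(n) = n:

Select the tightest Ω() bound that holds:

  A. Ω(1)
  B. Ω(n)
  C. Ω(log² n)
B

f(n) = n is Ω(n).
All listed options are valid Big-Ω bounds (lower bounds),
but Ω(n) is the tightest (largest valid bound).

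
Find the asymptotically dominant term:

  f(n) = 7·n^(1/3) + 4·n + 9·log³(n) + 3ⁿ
3ⁿ

Looking at each term:
  - 7·n^(1/3) is O(n^(1/3))
  - 4·n is O(n)
  - 9·log³(n) is O(log³ n)
  - 3ⁿ is O(3ⁿ)

The term 3ⁿ (O(3ⁿ)) grows fastest and dominates all others.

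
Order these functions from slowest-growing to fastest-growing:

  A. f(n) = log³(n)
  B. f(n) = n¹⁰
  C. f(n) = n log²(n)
A < C < B

Comparing growth rates:
A = log³(n) is O(log³ n)
C = n log²(n) is O(n log² n)
B = n¹⁰ is O(n¹⁰)

Therefore, the order from slowest to fastest is: A < C < B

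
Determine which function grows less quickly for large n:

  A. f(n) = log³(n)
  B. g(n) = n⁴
A

f(n) = log³(n) is O(log³ n), while g(n) = n⁴ is O(n⁴).
Since O(log³ n) grows slower than O(n⁴), f(n) is dominated.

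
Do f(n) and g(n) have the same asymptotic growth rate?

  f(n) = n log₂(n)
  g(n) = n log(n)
True

f(n) = n log₂(n) and g(n) = n log(n) are both O(n log n).
Since they have the same asymptotic growth rate, f(n) = Θ(g(n)) is true.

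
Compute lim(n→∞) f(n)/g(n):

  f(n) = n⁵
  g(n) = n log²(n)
∞

Since n⁵ (O(n⁵)) grows faster than n log²(n) (O(n log² n)),
the ratio f(n)/g(n) → ∞ as n → ∞.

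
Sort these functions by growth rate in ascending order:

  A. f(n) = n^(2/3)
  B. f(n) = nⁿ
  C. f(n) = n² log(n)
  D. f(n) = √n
D < A < C < B

Comparing growth rates:
D = √n is O(√n)
A = n^(2/3) is O(n^(2/3))
C = n² log(n) is O(n² log n)
B = nⁿ is O(nⁿ)

Therefore, the order from slowest to fastest is: D < A < C < B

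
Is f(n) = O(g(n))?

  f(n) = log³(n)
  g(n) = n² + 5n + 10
True

f(n) = log³(n) is O(log³ n), and g(n) = n² + 5n + 10 is O(n²).
Since O(log³ n) ⊆ O(n²) (f grows no faster than g), f(n) = O(g(n)) is true.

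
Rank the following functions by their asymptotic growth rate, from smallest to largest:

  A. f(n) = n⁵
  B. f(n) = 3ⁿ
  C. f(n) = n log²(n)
C < A < B

Comparing growth rates:
C = n log²(n) is O(n log² n)
A = n⁵ is O(n⁵)
B = 3ⁿ is O(3ⁿ)

Therefore, the order from slowest to fastest is: C < A < B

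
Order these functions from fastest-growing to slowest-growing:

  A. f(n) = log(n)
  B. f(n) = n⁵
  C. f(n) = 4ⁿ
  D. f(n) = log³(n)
C > B > D > A

Comparing growth rates:
C = 4ⁿ is O(4ⁿ)
B = n⁵ is O(n⁵)
D = log³(n) is O(log³ n)
A = log(n) is O(log n)

Therefore, the order from fastest to slowest is: C > B > D > A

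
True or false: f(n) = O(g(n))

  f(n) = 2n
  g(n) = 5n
True

f(n) = 2n and g(n) = 5n are both O(n).
Big-O permits equal growth rates (f ≤ c·g for some c), so f(n) = O(g(n)) is true.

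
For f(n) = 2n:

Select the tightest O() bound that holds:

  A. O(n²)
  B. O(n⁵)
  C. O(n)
C

f(n) = 2n is O(n).
All listed options are valid Big-O bounds (upper bounds),
but O(n) is the tightest (smallest valid bound).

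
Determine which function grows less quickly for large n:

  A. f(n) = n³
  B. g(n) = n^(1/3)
B

f(n) = n³ is O(n³), while g(n) = n^(1/3) is O(n^(1/3)).
Since O(n^(1/3)) grows slower than O(n³), g(n) is dominated.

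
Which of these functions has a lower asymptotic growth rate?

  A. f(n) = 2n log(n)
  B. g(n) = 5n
B

f(n) = 2n log(n) is O(n log n), while g(n) = 5n is O(n).
Since O(n) grows slower than O(n log n), g(n) is dominated.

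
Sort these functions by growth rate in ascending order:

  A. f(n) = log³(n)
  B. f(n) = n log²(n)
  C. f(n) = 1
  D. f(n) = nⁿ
C < A < B < D

Comparing growth rates:
C = 1 is O(1)
A = log³(n) is O(log³ n)
B = n log²(n) is O(n log² n)
D = nⁿ is O(nⁿ)

Therefore, the order from slowest to fastest is: C < A < B < D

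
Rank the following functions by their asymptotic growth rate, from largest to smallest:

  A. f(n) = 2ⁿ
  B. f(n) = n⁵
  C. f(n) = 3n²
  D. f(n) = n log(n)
A > B > C > D

Comparing growth rates:
A = 2ⁿ is O(2ⁿ)
B = n⁵ is O(n⁵)
C = 3n² is O(n²)
D = n log(n) is O(n log n)

Therefore, the order from fastest to slowest is: A > B > C > D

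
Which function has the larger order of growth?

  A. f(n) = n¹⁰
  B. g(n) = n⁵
A

f(n) = n¹⁰ is O(n¹⁰), while g(n) = n⁵ is O(n⁵).
Since O(n¹⁰) grows faster than O(n⁵), f(n) dominates.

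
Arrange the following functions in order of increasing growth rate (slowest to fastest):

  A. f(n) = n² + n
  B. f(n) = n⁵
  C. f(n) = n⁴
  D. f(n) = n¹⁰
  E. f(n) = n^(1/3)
E < A < C < B < D

Comparing growth rates:
E = n^(1/3) is O(n^(1/3))
A = n² + n is O(n²)
C = n⁴ is O(n⁴)
B = n⁵ is O(n⁵)
D = n¹⁰ is O(n¹⁰)

Therefore, the order from slowest to fastest is: E < A < C < B < D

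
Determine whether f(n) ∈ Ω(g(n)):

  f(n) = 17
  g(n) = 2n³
False

f(n) = 17 is O(1), and g(n) = 2n³ is O(n³).
Since O(1) grows slower than O(n³), f(n) = Ω(g(n)) is false.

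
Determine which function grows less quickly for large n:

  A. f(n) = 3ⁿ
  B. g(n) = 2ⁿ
B

f(n) = 3ⁿ is O(3ⁿ), while g(n) = 2ⁿ is O(2ⁿ).
Since O(2ⁿ) grows slower than O(3ⁿ), g(n) is dominated.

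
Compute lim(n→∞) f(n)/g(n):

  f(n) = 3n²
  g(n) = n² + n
3

Since 3n² and n² + n have the same growth rate (O(n²)),
the ratio converges to a constant: 3.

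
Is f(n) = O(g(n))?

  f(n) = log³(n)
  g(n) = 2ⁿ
True

f(n) = log³(n) is O(log³ n), and g(n) = 2ⁿ is O(2ⁿ).
Since O(log³ n) ⊆ O(2ⁿ) (f grows no faster than g), f(n) = O(g(n)) is true.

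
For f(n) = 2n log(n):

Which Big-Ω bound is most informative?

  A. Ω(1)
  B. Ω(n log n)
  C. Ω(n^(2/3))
B

f(n) = 2n log(n) is Ω(n log n).
All listed options are valid Big-Ω bounds (lower bounds),
but Ω(n log n) is the tightest (largest valid bound).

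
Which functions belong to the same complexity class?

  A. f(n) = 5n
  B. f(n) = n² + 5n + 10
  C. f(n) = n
A and C

Examining each function:
  A. 5n is O(n)
  B. n² + 5n + 10 is O(n²)
  C. n is O(n)

Functions A and C both have the same complexity class.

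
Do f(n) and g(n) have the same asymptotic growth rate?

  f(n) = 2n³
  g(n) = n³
True

f(n) = 2n³ and g(n) = n³ are both O(n³).
Since they have the same asymptotic growth rate, f(n) = Θ(g(n)) is true.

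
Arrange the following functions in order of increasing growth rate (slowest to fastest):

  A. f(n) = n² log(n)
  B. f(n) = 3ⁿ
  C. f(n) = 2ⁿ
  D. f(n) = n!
A < C < B < D

Comparing growth rates:
A = n² log(n) is O(n² log n)
C = 2ⁿ is O(2ⁿ)
B = 3ⁿ is O(3ⁿ)
D = n! is O(n!)

Therefore, the order from slowest to fastest is: A < C < B < D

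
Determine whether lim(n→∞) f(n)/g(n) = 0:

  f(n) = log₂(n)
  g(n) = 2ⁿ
True

f(n) = log₂(n) is O(log n), and g(n) = 2ⁿ is O(2ⁿ).
Since O(log n) grows strictly slower than O(2ⁿ), f(n) = o(g(n)) is true.
This means lim(n→∞) f(n)/g(n) = 0.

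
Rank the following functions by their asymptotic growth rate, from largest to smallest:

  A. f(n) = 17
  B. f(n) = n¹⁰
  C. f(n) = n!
C > B > A

Comparing growth rates:
C = n! is O(n!)
B = n¹⁰ is O(n¹⁰)
A = 17 is O(1)

Therefore, the order from fastest to slowest is: C > B > A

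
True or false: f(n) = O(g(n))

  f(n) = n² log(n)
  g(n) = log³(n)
False

f(n) = n² log(n) is O(n² log n), and g(n) = log³(n) is O(log³ n).
Since O(n² log n) grows faster than O(log³ n), f(n) = O(g(n)) is false.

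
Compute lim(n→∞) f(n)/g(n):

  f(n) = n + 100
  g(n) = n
1

Since n + 100 and n have the same growth rate (O(n)),
the ratio converges to a constant: 1.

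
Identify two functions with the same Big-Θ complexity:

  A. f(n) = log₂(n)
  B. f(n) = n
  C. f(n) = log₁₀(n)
A and C

Examining each function:
  A. log₂(n) is O(log n)
  B. n is O(n)
  C. log₁₀(n) is O(log n)

Functions A and C both have the same complexity class.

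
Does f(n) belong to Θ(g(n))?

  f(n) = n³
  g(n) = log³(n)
False

f(n) = n³ is O(n³), and g(n) = log³(n) is O(log³ n).
Since they have different growth rates, f(n) = Θ(g(n)) is false.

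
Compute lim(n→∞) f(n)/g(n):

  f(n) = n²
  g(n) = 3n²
1/3

Since n² and 3n² have the same growth rate (O(n²)),
the ratio converges to a constant: 1/3.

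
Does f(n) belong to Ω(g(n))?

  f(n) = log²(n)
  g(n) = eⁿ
False

f(n) = log²(n) is O(log² n), and g(n) = eⁿ is O(eⁿ).
Since O(log² n) grows slower than O(eⁿ), f(n) = Ω(g(n)) is false.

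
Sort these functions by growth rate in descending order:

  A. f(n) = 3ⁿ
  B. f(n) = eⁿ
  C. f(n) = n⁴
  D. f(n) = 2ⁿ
A > B > D > C

Comparing growth rates:
A = 3ⁿ is O(3ⁿ)
B = eⁿ is O(eⁿ)
D = 2ⁿ is O(2ⁿ)
C = n⁴ is O(n⁴)

Therefore, the order from fastest to slowest is: A > B > D > C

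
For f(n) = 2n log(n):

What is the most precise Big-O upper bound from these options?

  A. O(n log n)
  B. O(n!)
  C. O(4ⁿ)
A

f(n) = 2n log(n) is O(n log n).
All listed options are valid Big-O bounds (upper bounds),
but O(n log n) is the tightest (smallest valid bound).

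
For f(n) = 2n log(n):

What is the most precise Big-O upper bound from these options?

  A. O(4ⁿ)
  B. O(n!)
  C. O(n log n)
C

f(n) = 2n log(n) is O(n log n).
All listed options are valid Big-O bounds (upper bounds),
but O(n log n) is the tightest (smallest valid bound).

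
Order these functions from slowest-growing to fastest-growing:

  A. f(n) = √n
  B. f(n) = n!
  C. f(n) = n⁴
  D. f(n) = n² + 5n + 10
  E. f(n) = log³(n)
E < A < D < C < B

Comparing growth rates:
E = log³(n) is O(log³ n)
A = √n is O(√n)
D = n² + 5n + 10 is O(n²)
C = n⁴ is O(n⁴)
B = n! is O(n!)

Therefore, the order from slowest to fastest is: E < A < D < C < B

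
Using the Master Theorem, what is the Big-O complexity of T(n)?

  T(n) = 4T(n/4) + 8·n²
Θ(n²)

Master Theorem: a = 4, b = 4, f(n) = 8·n².
Compute the critical exponent d = log₄(4) = 1.
Compare f(n) = Θ(n²) against n^d:
  k = 2 > d = 1, so f(n) = Ω(n^(d+ε)) — Case 3.
  Regularity: a·(n/b)^2/n^2 = a/b^2 = 4/16 < 1 ✓.
  The top-level work dominates: T(n) = Θ(f(n)) = Θ(n²).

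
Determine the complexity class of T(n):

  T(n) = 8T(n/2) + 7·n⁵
Θ(n⁵)

Master Theorem: a = 8, b = 2, f(n) = 7·n⁵.
Compute the critical exponent d = log₂(8) = 3.
Compare f(n) = Θ(n⁵) against n^d:
  k = 5 > d = 3, so f(n) = Ω(n^(d+ε)) — Case 3.
  Regularity: a·(n/b)^5/n^5 = a/b^5 = 8/32 < 1 ✓.
  The top-level work dominates: T(n) = Θ(f(n)) = Θ(n⁵).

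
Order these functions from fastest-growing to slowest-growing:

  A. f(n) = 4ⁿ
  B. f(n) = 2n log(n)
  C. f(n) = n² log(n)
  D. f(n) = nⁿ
D > A > C > B

Comparing growth rates:
D = nⁿ is O(nⁿ)
A = 4ⁿ is O(4ⁿ)
C = n² log(n) is O(n² log n)
B = 2n log(n) is O(n log n)

Therefore, the order from fastest to slowest is: D > A > C > B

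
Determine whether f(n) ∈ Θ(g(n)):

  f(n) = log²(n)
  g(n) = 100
False

f(n) = log²(n) is O(log² n), and g(n) = 100 is O(1).
Since they have different growth rates, f(n) = Θ(g(n)) is false.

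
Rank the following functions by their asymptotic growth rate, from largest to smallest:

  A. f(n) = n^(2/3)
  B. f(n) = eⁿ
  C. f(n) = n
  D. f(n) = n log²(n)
B > D > C > A

Comparing growth rates:
B = eⁿ is O(eⁿ)
D = n log²(n) is O(n log² n)
C = n is O(n)
A = n^(2/3) is O(n^(2/3))

Therefore, the order from fastest to slowest is: B > D > C > A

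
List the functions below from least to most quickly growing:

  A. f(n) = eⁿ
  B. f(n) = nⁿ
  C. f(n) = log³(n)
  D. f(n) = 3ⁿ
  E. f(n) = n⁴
C < E < A < D < B

Comparing growth rates:
C = log³(n) is O(log³ n)
E = n⁴ is O(n⁴)
A = eⁿ is O(eⁿ)
D = 3ⁿ is O(3ⁿ)
B = nⁿ is O(nⁿ)

Therefore, the order from slowest to fastest is: C < E < A < D < B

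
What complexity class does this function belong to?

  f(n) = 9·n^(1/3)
O(n^(1/3))

The dominant term in 9·n^(1/3) is 9·n^(1/3), which is Θ(n^(1/3)).
Constants are absorbed, so the tightest bound is O(n^(1/3)).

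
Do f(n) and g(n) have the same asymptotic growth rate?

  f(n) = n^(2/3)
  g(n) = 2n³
False

f(n) = n^(2/3) is O(n^(2/3)), and g(n) = 2n³ is O(n³).
Since they have different growth rates, f(n) = Θ(g(n)) is false.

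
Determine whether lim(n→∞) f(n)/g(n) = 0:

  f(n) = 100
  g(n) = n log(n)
True

f(n) = 100 is O(1), and g(n) = n log(n) is O(n log n).
Since O(1) grows strictly slower than O(n log n), f(n) = o(g(n)) is true.
This means lim(n→∞) f(n)/g(n) = 0.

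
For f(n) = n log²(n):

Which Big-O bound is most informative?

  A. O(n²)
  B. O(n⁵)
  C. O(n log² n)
C

f(n) = n log²(n) is O(n log² n).
All listed options are valid Big-O bounds (upper bounds),
but O(n log² n) is the tightest (smallest valid bound).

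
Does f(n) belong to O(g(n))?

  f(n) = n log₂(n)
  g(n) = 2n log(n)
True

f(n) = n log₂(n) and g(n) = 2n log(n) are both O(n log n).
Big-O permits equal growth rates (f ≤ c·g for some c), so f(n) = O(g(n)) is true.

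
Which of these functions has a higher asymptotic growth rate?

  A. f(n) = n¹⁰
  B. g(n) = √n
A

f(n) = n¹⁰ is O(n¹⁰), while g(n) = √n is O(√n).
Since O(n¹⁰) grows faster than O(√n), f(n) dominates.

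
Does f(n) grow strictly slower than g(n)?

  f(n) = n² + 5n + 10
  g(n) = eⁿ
True

f(n) = n² + 5n + 10 is O(n²), and g(n) = eⁿ is O(eⁿ).
Since O(n²) grows strictly slower than O(eⁿ), f(n) = o(g(n)) is true.
This means lim(n→∞) f(n)/g(n) = 0.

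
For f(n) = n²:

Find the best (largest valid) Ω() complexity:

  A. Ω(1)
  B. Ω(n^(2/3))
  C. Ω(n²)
C

f(n) = n² is Ω(n²).
All listed options are valid Big-Ω bounds (lower bounds),
but Ω(n²) is the tightest (largest valid bound).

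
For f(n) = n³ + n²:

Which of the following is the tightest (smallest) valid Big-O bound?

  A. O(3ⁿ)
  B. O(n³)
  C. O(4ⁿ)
B

f(n) = n³ + n² is O(n³).
All listed options are valid Big-O bounds (upper bounds),
but O(n³) is the tightest (smallest valid bound).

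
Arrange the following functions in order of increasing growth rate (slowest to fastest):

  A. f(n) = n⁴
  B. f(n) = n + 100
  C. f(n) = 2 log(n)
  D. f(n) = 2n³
C < B < D < A

Comparing growth rates:
C = 2 log(n) is O(log n)
B = n + 100 is O(n)
D = 2n³ is O(n³)
A = n⁴ is O(n⁴)

Therefore, the order from slowest to fastest is: C < B < D < A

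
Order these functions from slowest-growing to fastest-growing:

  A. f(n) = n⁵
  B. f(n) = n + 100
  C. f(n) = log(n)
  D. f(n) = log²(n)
C < D < B < A

Comparing growth rates:
C = log(n) is O(log n)
D = log²(n) is O(log² n)
B = n + 100 is O(n)
A = n⁵ is O(n⁵)

Therefore, the order from slowest to fastest is: C < D < B < A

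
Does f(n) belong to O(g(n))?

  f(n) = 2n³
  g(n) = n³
True

f(n) = 2n³ and g(n) = n³ are both O(n³).
Big-O permits equal growth rates (f ≤ c·g for some c), so f(n) = O(g(n)) is true.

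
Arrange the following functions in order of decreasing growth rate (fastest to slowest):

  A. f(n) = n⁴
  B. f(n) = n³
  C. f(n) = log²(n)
A > B > C

Comparing growth rates:
A = n⁴ is O(n⁴)
B = n³ is O(n³)
C = log²(n) is O(log² n)

Therefore, the order from fastest to slowest is: A > B > C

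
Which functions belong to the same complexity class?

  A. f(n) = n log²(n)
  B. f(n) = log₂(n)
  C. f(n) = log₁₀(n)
B and C

Examining each function:
  A. n log²(n) is O(n log² n)
  B. log₂(n) is O(log n)
  C. log₁₀(n) is O(log n)

Functions B and C both have the same complexity class.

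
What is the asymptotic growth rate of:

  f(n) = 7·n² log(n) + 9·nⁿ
Θ(nⁿ)

Order the terms by growth rate: 7·n² log(n) ≺ 9·nⁿ.
The fastest-growing term 9·nⁿ dominates as n → ∞; dropping its constant factor gives Θ(nⁿ).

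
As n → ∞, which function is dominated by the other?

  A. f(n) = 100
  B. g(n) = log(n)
A

f(n) = 100 is O(1), while g(n) = log(n) is O(log n).
Since O(1) grows slower than O(log n), f(n) is dominated.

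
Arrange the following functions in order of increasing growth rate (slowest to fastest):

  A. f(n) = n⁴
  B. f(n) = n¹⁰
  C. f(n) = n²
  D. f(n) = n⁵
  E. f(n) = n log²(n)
E < C < A < D < B

Comparing growth rates:
E = n log²(n) is O(n log² n)
C = n² is O(n²)
A = n⁴ is O(n⁴)
D = n⁵ is O(n⁵)
B = n¹⁰ is O(n¹⁰)

Therefore, the order from slowest to fastest is: E < C < A < D < B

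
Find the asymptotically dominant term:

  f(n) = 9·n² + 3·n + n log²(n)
9·n²

Looking at each term:
  - 9·n² is O(n²)
  - 3·n is O(n)
  - n log²(n) is O(n log² n)

The term 9·n² (O(n²)) grows fastest and dominates all others.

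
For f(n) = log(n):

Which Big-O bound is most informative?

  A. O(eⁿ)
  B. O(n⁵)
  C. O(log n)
C

f(n) = log(n) is O(log n).
All listed options are valid Big-O bounds (upper bounds),
but O(log n) is the tightest (smallest valid bound).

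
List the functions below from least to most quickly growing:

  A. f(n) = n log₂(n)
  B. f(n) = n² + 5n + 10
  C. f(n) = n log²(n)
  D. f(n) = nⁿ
A < C < B < D

Comparing growth rates:
A = n log₂(n) is O(n log n)
C = n log²(n) is O(n log² n)
B = n² + 5n + 10 is O(n²)
D = nⁿ is O(nⁿ)

Therefore, the order from slowest to fastest is: A < C < B < D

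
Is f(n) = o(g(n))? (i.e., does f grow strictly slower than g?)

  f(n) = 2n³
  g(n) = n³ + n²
False

f(n) = 2n³ is O(n³), and g(n) = n³ + n² is O(n³).
Since they have the same growth rate, f(n) = o(g(n)) is false.
(f = o(g) requires f to grow strictly slower, not equal.)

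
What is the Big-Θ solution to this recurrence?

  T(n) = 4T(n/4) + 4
Θ(n)

Master Theorem: a = 4, b = 4, f(n) = 4.
Compute the critical exponent d = log₄(4) = 1.
Compare f(n) = Θ(1) against n^d:
  k = 0 < d = 1, so f(n) = O(n^(d-ε)) — Case 1.
  The recursion cost dominates: T(n) = Θ(n^d) = Θ(n).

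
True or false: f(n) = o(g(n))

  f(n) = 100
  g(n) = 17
False

f(n) = 100 is O(1), and g(n) = 17 is O(1).
Since they have the same growth rate, f(n) = o(g(n)) is false.
(f = o(g) requires f to grow strictly slower, not equal.)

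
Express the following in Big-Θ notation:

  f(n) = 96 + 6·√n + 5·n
Θ(n)

Order the terms by growth rate: 96 ≺ 6·√n ≺ 5·n.
The fastest-growing term 5·n dominates as n → ∞; dropping its constant factor gives Θ(n).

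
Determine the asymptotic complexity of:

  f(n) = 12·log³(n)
O(log³ n)

The dominant term in 12·log³(n) is 12·log³(n), which is Θ(log³ n).
Constants are absorbed, so the tightest bound is O(log³ n).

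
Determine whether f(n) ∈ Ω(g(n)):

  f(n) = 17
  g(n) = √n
False

f(n) = 17 is O(1), and g(n) = √n is O(√n).
Since O(1) grows slower than O(√n), f(n) = Ω(g(n)) is false.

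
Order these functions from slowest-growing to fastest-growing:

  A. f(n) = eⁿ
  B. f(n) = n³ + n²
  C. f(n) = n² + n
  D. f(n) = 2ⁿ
C < B < D < A

Comparing growth rates:
C = n² + n is O(n²)
B = n³ + n² is O(n³)
D = 2ⁿ is O(2ⁿ)
A = eⁿ is O(eⁿ)

Therefore, the order from slowest to fastest is: C < B < D < A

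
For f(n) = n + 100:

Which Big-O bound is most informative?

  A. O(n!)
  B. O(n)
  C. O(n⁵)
B

f(n) = n + 100 is O(n).
All listed options are valid Big-O bounds (upper bounds),
but O(n) is the tightest (smallest valid bound).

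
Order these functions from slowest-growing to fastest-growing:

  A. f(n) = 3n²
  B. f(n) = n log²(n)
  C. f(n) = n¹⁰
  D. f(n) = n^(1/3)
D < B < A < C

Comparing growth rates:
D = n^(1/3) is O(n^(1/3))
B = n log²(n) is O(n log² n)
A = 3n² is O(n²)
C = n¹⁰ is O(n¹⁰)

Therefore, the order from slowest to fastest is: D < B < A < C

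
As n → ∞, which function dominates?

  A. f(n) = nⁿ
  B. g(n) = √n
A

f(n) = nⁿ is O(nⁿ), while g(n) = √n is O(√n).
Since O(nⁿ) grows faster than O(√n), f(n) dominates.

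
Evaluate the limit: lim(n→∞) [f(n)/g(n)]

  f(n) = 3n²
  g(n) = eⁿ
0

Since 3n² (O(n²)) grows slower than eⁿ (O(eⁿ)),
the ratio f(n)/g(n) → 0 as n → ∞.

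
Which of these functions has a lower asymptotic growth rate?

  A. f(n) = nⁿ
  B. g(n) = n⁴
B

f(n) = nⁿ is O(nⁿ), while g(n) = n⁴ is O(n⁴).
Since O(n⁴) grows slower than O(nⁿ), g(n) is dominated.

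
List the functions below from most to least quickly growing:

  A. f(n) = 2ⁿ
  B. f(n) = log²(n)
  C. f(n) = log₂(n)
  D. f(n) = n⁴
A > D > B > C

Comparing growth rates:
A = 2ⁿ is O(2ⁿ)
D = n⁴ is O(n⁴)
B = log²(n) is O(log² n)
C = log₂(n) is O(log n)

Therefore, the order from fastest to slowest is: A > D > B > C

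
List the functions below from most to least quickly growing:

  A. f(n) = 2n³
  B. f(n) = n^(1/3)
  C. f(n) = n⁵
C > A > B

Comparing growth rates:
C = n⁵ is O(n⁵)
A = 2n³ is O(n³)
B = n^(1/3) is O(n^(1/3))

Therefore, the order from fastest to slowest is: C > A > B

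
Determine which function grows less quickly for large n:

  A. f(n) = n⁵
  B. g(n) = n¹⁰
A

f(n) = n⁵ is O(n⁵), while g(n) = n¹⁰ is O(n¹⁰).
Since O(n⁵) grows slower than O(n¹⁰), f(n) is dominated.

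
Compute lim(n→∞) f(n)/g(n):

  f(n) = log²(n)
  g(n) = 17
∞

Since log²(n) (O(log² n)) grows faster than 17 (O(1)),
the ratio f(n)/g(n) → ∞ as n → ∞.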